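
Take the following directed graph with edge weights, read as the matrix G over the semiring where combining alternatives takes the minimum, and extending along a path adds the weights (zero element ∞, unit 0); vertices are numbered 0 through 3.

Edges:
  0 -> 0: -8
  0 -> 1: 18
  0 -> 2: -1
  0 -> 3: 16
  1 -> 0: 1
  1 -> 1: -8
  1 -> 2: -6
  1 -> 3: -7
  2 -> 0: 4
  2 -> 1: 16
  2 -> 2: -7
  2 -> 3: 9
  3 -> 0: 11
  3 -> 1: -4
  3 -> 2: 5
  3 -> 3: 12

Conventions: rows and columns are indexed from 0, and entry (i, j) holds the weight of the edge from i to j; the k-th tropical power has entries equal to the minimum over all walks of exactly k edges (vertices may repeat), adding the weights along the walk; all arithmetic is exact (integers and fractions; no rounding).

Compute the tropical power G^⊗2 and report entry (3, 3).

G^⊗2:
  [-16, 10, -9, 8]
  [-7, -16, -14, -15]
  [-4, 5, -14, 2]
  [-3, -12, -10, -11]
Key observation: the optimum is the walk 3->1->3, with weight (-4) + (-7) = -11.
Optimal value attained by: walk 3->1->3.
Answer: (G^⊗2)[3][3] = -11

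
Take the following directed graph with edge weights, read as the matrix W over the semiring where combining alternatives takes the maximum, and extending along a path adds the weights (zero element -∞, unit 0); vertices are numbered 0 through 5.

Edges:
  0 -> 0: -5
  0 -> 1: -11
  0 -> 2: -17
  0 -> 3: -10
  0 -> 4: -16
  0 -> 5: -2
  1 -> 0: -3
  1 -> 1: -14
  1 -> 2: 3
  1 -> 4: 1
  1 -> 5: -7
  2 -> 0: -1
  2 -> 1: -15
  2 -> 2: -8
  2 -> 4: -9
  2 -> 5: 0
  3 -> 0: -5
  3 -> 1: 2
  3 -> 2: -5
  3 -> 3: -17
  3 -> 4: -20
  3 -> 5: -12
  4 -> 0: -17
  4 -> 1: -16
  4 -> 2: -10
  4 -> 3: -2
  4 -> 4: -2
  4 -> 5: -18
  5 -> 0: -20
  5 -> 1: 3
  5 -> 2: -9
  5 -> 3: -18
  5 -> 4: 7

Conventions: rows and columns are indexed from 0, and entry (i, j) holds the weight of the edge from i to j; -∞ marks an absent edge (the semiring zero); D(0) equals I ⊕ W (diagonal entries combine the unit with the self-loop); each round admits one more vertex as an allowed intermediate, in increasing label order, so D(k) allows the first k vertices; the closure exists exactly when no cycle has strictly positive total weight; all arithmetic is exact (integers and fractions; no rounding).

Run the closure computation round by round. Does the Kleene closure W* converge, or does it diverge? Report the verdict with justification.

D(0):
  [0, -11, -17, -10, -16, -2]
  [-3, 0, 3, -∞, 1, -7]
  [-1, -15, 0, -∞, -9, 0]
  [-5, 2, -5, 0, -20, -12]
  [-17, -16, -10, -2, 0, -18]
  [-20, 3, -9, -18, 7, 0]
D(1):
  [0, -11, -17, -10, -16, -2]
  [-3, 0, 3, -13, 1, -5]
  [-1, -12, 0, -11, -9, 0]
  [-5, 2, -5, 0, -20, -7]
  [-17, -16, -10, -2, 0, -18]
  [-20, 3, -9, -18, 7, 0]
D(2):
  [0, -11, -8, -10, -10, -2]
  [-3, 0, 3, -13, 1, -5]
  [-1, -12, 0, -11, -9, 0]
  [-1, 2, 5, 0, 3, -3]
  [-17, -16, -10, -2, 0, -18]
  [0, 3, 6, -10, 7, 0]
Detection: at round 3, diagonal entry (5, 5) turns strictly positive.
Key observation: the cycle 5->1->2->0->5 has total weight 3 + 3 + (-1) + (-2), which is strictly positive.
Answer: DIVERGES — positive cycle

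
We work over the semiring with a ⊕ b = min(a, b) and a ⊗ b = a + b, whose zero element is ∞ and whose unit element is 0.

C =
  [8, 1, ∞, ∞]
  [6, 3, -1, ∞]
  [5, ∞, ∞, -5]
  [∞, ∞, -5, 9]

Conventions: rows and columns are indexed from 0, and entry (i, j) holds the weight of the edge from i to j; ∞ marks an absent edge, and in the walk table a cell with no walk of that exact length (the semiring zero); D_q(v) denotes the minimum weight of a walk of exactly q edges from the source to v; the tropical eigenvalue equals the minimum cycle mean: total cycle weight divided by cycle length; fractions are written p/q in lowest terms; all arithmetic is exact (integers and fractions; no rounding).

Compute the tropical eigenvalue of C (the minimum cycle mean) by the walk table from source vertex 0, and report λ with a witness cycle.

q=0: [0, ∞, ∞, ∞]
q=1: [8, 1, ∞, ∞]
q=2: [7, 4, 0, ∞]
q=3: [5, 7, 3, -5]
q=4: [8, 6, -10, -2]
Optimal cycle mean attained by: cycle 2->3->2, total (-5) + (-5), length 2.
Answer: λ = -5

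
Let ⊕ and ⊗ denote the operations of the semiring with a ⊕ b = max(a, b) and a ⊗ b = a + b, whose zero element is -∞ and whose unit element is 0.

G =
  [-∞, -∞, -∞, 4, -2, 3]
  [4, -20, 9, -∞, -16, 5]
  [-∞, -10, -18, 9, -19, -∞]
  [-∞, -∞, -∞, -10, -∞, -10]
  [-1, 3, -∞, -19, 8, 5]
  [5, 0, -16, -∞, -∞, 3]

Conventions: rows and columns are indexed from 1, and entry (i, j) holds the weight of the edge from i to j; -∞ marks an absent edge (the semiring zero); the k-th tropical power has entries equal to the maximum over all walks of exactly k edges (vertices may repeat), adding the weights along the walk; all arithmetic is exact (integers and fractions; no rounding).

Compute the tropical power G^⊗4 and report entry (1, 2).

G^⊗2:
  [8, 3, -13, -6, 6, 6]
  [10, 5, -9, 18, 2, 8]
  [-6, -16, -1, -1, -11, -1]
  [-5, -10, -26, -20, -∞, -7]
  [10, 11, 12, 3, 16, 13]
  [8, 3, 9, 9, 3, 8]
G^⊗3:
  [11, 9, 12, 12, 14, 11]
  [13, 8, 14, 14, 10, 13]
  [4, -1, -7, 8, -3, 2]
  [-2, -7, -1, -1, -7, -2]
  [18, 19, 20, 21, 24, 21]
  [13, 8, 12, 18, 11, 11]
G^⊗4:
  [16, 17, 18, 21, 22, 19]
  [18, 13, 17, 23, 18, 16]
  [7, 2, 8, 8, 5, 7]
  [3, -2, 2, 8, 1, 1]
  [26, 27, 28, 29, 32, 29]
  [16, 14, 17, 21, 19, 16]
Key observation: the optimum is the walk 1->5->5->5->2, with weight (-2) + 8 + 8 + 3 = 17.
Optimal value attained by: walk 1->5->5->5->2.
Answer: (G^⊗4)[1][2] = 17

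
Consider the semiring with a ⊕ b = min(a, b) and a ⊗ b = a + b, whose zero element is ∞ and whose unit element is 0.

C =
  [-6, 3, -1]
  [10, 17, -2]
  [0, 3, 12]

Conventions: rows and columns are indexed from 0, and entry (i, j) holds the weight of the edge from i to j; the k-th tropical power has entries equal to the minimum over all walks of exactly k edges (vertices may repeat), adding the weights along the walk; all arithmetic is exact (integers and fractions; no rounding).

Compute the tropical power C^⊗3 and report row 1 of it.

C^⊗2:
  [-12, -3, -7]
  [-2, 1, 9]
  [-6, 3, -1]
C^⊗3:
  [-18, -9, -13]
  [-8, 1, -3]
  [-12, -3, -7]
Answer: row 1 of C^⊗3 = [-8, 1, -3]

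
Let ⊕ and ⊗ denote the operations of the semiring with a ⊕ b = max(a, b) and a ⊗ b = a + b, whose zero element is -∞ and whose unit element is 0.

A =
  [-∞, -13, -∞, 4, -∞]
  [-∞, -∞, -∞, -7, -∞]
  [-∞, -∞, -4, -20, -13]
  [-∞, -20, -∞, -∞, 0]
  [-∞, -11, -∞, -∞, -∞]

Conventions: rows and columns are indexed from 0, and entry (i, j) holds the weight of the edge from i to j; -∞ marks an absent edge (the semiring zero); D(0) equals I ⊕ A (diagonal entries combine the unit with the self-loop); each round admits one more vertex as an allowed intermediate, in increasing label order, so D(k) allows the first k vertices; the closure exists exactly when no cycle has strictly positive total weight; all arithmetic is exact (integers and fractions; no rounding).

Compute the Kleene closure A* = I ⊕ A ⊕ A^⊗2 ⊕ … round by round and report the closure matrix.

D(0):
  [0, -13, -∞, 4, -∞]
  [-∞, 0, -∞, -7, -∞]
  [-∞, -∞, 0, -20, -13]
  [-∞, -20, -∞, 0, 0]
  [-∞, -11, -∞, -∞, 0]
D(1):
  [0, -13, -∞, 4, -∞]
  [-∞, 0, -∞, -7, -∞]
  [-∞, -∞, 0, -20, -13]
  [-∞, -20, -∞, 0, 0]
  [-∞, -11, -∞, -∞, 0]
D(2):
  [0, -13, -∞, 4, -∞]
  [-∞, 0, -∞, -7, -∞]
  [-∞, -∞, 0, -20, -13]
  [-∞, -20, -∞, 0, 0]
  [-∞, -11, -∞, -18, 0]
D(3):
  [0, -13, -∞, 4, -∞]
  [-∞, 0, -∞, -7, -∞]
  [-∞, -∞, 0, -20, -13]
  [-∞, -20, -∞, 0, 0]
  [-∞, -11, -∞, -18, 0]
D(4):
  [0, -13, -∞, 4, 4]
  [-∞, 0, -∞, -7, -7]
  [-∞, -40, 0, -20, -13]
  [-∞, -20, -∞, 0, 0]
  [-∞, -11, -∞, -18, 0]
D(5):
  [0, -7, -∞, 4, 4]
  [-∞, 0, -∞, -7, -7]
  [-∞, -24, 0, -20, -13]
  [-∞, -11, -∞, 0, 0]
  [-∞, -11, -∞, -18, 0]
Answer: A* = [[0, -7, -∞, 4, 4], [-∞, 0, -∞, -7, -7], [-∞, -24, 0, -20, -13], [-∞, -11, -∞, 0, 0], [-∞, -11, -∞, -18, 0]]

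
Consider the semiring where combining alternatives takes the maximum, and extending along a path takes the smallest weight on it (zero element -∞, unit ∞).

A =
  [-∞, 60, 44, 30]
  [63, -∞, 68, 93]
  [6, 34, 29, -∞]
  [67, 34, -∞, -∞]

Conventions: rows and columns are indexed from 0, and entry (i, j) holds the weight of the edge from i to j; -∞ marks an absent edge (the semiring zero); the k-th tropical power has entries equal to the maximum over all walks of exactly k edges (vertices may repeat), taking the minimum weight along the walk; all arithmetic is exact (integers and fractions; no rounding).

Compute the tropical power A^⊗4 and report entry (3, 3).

A^⊗2:
  [60, 34, 60, 60]
  [67, 60, 44, 30]
  [34, 29, 34, 34]
  [34, 60, 44, 34]
A^⊗3:
  [60, 60, 44, 34]
  [60, 60, 60, 60]
  [34, 34, 34, 30]
  [60, 34, 60, 60]
A^⊗4:
  [60, 60, 60, 60]
  [60, 60, 60, 60]
  [34, 34, 34, 34]
  [60, 60, 44, 34]
Key observation: the optimum is the walk 3->0->2->1->3, with weight 67 min 44 min 34 min 93 = 34.
Optimal value attained by: walk 3->0->2->1->3.
Answer: (A^⊗4)[3][3] = 34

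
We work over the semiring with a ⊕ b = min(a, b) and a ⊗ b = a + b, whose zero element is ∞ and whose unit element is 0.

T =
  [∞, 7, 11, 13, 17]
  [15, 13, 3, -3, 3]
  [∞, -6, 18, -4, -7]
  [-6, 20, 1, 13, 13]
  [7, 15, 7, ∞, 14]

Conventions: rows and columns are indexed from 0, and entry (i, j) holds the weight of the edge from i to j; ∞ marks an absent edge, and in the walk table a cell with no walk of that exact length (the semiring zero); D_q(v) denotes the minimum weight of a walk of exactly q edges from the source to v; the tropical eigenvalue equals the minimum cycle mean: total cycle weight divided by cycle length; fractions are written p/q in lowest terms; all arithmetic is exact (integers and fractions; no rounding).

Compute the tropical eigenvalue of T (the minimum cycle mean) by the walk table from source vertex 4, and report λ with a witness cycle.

q=0: [∞, ∞, ∞, ∞, 0]
q=1: [7, 15, 7, ∞, 14]
q=2: [21, 1, 18, 3, 0]
q=3: [-3, 12, 4, -2, 4]
q=4: [-8, -2, -1, 0, -3]
q=5: [-6, -7, 1, -5, -8]
Optimal cycle mean attained by: cycle 1->3->2->1, total (-3) + 1 + (-6), length 3.
Answer: λ = -8/3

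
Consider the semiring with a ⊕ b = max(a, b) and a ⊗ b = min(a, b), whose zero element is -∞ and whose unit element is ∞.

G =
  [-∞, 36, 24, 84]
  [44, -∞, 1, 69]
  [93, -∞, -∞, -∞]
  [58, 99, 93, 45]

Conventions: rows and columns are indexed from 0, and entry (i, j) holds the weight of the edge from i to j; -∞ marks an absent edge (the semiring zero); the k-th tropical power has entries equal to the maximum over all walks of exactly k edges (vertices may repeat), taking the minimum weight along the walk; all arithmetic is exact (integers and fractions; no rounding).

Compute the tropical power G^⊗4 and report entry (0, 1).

G^⊗2:
  [58, 84, 84, 45]
  [58, 69, 69, 45]
  [-∞, 36, 24, 84]
  [93, 45, 45, 69]
G^⊗3:
  [84, 45, 45, 69]
  [69, 45, 45, 69]
  [58, 84, 84, 45]
  [58, 69, 69, 84]
G^⊗4:
  [58, 69, 69, 84]
  [58, 69, 69, 69]
  [84, 45, 45, 69]
  [69, 84, 84, 69]
Key observation: the optimum is the walk 0->3->1->3->1, with weight 84 min 99 min 69 min 99 = 69.
Optimal value attained by: walk 0->3->1->3->1.
Answer: (G^⊗4)[0][1] = 69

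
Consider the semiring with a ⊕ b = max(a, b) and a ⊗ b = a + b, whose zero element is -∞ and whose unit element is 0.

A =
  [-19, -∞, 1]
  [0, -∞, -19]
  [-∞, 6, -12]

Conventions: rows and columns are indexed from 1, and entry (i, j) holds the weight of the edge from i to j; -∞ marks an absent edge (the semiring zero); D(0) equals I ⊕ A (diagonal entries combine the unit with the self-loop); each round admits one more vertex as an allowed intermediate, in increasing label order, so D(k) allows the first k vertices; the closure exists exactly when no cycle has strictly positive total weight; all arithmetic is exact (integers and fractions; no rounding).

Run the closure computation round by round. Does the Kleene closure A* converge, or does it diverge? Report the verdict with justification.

D(0):
  [0, -∞, 1]
  [0, 0, -19]
  [-∞, 6, 0]
D(1):
  [0, -∞, 1]
  [0, 0, 1]
  [-∞, 6, 0]
Detection: at round 2, diagonal entry (3, 3) turns strictly positive.
Key observation: the cycle 3->2->1->3 has total weight 6 + 0 + 1, which is strictly positive.
Answer: DIVERGES — positive cycle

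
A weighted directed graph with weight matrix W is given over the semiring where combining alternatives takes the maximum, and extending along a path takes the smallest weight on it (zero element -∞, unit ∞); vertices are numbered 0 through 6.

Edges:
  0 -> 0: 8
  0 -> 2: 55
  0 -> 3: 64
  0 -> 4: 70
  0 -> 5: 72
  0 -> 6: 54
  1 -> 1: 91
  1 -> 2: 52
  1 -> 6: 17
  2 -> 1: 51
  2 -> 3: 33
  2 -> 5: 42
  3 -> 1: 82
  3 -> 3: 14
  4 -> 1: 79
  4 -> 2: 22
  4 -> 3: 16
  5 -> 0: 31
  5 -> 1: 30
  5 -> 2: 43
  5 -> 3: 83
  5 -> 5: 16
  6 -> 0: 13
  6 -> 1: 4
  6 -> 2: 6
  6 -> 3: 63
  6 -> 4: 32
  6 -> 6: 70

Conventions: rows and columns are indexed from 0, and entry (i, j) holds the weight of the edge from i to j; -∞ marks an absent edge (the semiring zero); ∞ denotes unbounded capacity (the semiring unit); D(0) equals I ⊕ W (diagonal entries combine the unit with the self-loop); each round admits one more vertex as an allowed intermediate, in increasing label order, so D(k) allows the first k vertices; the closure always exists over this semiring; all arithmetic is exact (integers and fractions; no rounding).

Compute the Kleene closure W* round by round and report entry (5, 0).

D(0):
  [∞, -∞, 55, 64, 70, 72, 54]
  [-∞, ∞, 52, -∞, -∞, -∞, 17]
  [-∞, 51, ∞, 33, -∞, 42, -∞]
  [-∞, 82, -∞, ∞, -∞, -∞, -∞]
  [-∞, 79, 22, 16, ∞, -∞, -∞]
  [31, 30, 43, 83, -∞, ∞, -∞]
  [13, 4, 6, 63, 32, -∞, ∞]
D(1):
  [∞, -∞, 55, 64, 70, 72, 54]
  [-∞, ∞, 52, -∞, -∞, -∞, 17]
  [-∞, 51, ∞, 33, -∞, 42, -∞]
  [-∞, 82, -∞, ∞, -∞, -∞, -∞]
  [-∞, 79, 22, 16, ∞, -∞, -∞]
  [31, 30, 43, 83, 31, ∞, 31]
  [13, 4, 13, 63, 32, 13, ∞]
D(2):
  [∞, -∞, 55, 64, 70, 72, 54]
  [-∞, ∞, 52, -∞, -∞, -∞, 17]
  [-∞, 51, ∞, 33, -∞, 42, 17]
  [-∞, 82, 52, ∞, -∞, -∞, 17]
  [-∞, 79, 52, 16, ∞, -∞, 17]
  [31, 30, 43, 83, 31, ∞, 31]
  [13, 4, 13, 63, 32, 13, ∞]
D(3):
  [∞, 51, 55, 64, 70, 72, 54]
  [-∞, ∞, 52, 33, -∞, 42, 17]
  [-∞, 51, ∞, 33, -∞, 42, 17]
  [-∞, 82, 52, ∞, -∞, 42, 17]
  [-∞, 79, 52, 33, ∞, 42, 17]
  [31, 43, 43, 83, 31, ∞, 31]
  [13, 13, 13, 63, 32, 13, ∞]
D(4):
  [∞, 64, 55, 64, 70, 72, 54]
  [-∞, ∞, 52, 33, -∞, 42, 17]
  [-∞, 51, ∞, 33, -∞, 42, 17]
  [-∞, 82, 52, ∞, -∞, 42, 17]
  [-∞, 79, 52, 33, ∞, 42, 17]
  [31, 82, 52, 83, 31, ∞, 31]
  [13, 63, 52, 63, 32, 42, ∞]
D(5):
  [∞, 70, 55, 64, 70, 72, 54]
  [-∞, ∞, 52, 33, -∞, 42, 17]
  [-∞, 51, ∞, 33, -∞, 42, 17]
  [-∞, 82, 52, ∞, -∞, 42, 17]
  [-∞, 79, 52, 33, ∞, 42, 17]
  [31, 82, 52, 83, 31, ∞, 31]
  [13, 63, 52, 63, 32, 42, ∞]
D(6):
  [∞, 72, 55, 72, 70, 72, 54]
  [31, ∞, 52, 42, 31, 42, 31]
  [31, 51, ∞, 42, 31, 42, 31]
  [31, 82, 52, ∞, 31, 42, 31]
  [31, 79, 52, 42, ∞, 42, 31]
  [31, 82, 52, 83, 31, ∞, 31]
  [31, 63, 52, 63, 32, 42, ∞]
D(7):
  [∞, 72, 55, 72, 70, 72, 54]
  [31, ∞, 52, 42, 31, 42, 31]
  [31, 51, ∞, 42, 31, 42, 31]
  [31, 82, 52, ∞, 31, 42, 31]
  [31, 79, 52, 42, ∞, 42, 31]
  [31, 82, 52, 83, 31, ∞, 31]
  [31, 63, 52, 63, 32, 42, ∞]
Answer: W*[5][0] = 31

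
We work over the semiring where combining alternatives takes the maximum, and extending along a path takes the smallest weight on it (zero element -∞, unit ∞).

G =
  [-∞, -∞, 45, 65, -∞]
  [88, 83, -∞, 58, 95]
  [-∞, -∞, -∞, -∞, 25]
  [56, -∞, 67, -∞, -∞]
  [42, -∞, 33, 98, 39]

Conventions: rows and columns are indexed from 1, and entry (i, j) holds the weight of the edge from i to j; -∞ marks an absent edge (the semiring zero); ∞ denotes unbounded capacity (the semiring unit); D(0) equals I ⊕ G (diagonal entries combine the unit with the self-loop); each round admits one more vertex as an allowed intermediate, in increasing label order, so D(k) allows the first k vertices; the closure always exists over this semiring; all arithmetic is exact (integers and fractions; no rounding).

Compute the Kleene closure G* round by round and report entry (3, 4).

D(0):
  [∞, -∞, 45, 65, -∞]
  [88, ∞, -∞, 58, 95]
  [-∞, -∞, ∞, -∞, 25]
  [56, -∞, 67, ∞, -∞]
  [42, -∞, 33, 98, ∞]
D(1):
  [∞, -∞, 45, 65, -∞]
  [88, ∞, 45, 65, 95]
  [-∞, -∞, ∞, -∞, 25]
  [56, -∞, 67, ∞, -∞]
  [42, -∞, 42, 98, ∞]
D(2):
  [∞, -∞, 45, 65, -∞]
  [88, ∞, 45, 65, 95]
  [-∞, -∞, ∞, -∞, 25]
  [56, -∞, 67, ∞, -∞]
  [42, -∞, 42, 98, ∞]
D(3):
  [∞, -∞, 45, 65, 25]
  [88, ∞, 45, 65, 95]
  [-∞, -∞, ∞, -∞, 25]
  [56, -∞, 67, ∞, 25]
  [42, -∞, 42, 98, ∞]
D(4):
  [∞, -∞, 65, 65, 25]
  [88, ∞, 65, 65, 95]
  [-∞, -∞, ∞, -∞, 25]
  [56, -∞, 67, ∞, 25]
  [56, -∞, 67, 98, ∞]
D(5):
  [∞, -∞, 65, 65, 25]
  [88, ∞, 67, 95, 95]
  [25, -∞, ∞, 25, 25]
  [56, -∞, 67, ∞, 25]
  [56, -∞, 67, 98, ∞]
Answer: G*[3][4] = 25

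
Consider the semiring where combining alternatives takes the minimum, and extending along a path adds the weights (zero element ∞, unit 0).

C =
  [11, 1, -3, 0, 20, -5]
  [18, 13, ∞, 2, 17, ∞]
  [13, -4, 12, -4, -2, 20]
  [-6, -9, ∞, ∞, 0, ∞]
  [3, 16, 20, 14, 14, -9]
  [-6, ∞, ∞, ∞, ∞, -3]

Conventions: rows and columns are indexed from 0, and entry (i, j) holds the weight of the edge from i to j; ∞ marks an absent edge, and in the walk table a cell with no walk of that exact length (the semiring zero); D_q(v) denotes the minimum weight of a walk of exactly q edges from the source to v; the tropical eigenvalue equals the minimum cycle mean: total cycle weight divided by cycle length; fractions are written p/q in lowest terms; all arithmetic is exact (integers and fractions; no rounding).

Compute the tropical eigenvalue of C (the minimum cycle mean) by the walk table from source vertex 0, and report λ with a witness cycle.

q=0: [0, ∞, ∞, ∞, ∞, ∞]
q=1: [11, 1, -3, 0, 20, -5]
q=2: [-11, -9, 8, -7, -5, -8]
q=3: [-14, -16, -14, -11, -7, -16]
q=4: [-22, -20, -17, -18, -16, -19]
q=5: [-25, -27, -25, -22, -19, -27]
q=6: [-33, -31, -28, -29, -27, -30]
Optimal cycle mean attained by: cycle 0->5->0, total (-5) + (-6), length 2.
Answer: λ = -11/2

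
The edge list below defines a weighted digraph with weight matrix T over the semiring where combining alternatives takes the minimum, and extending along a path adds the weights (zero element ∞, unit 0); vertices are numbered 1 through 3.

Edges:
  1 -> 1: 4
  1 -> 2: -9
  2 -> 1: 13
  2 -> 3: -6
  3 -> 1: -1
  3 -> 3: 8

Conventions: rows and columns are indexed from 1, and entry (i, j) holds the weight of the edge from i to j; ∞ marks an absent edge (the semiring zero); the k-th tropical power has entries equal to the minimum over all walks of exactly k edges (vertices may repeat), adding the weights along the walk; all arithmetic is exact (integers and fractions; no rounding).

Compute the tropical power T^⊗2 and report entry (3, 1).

T^⊗2:
  [4, -5, -15]
  [-7, 4, 2]
  [3, -10, 16]
Key observation: the optimum is the walk 3->1->1, with weight (-1) + 4 = 3.
Optimal value attained by: walk 3->1->1.
Answer: (T^⊗2)[3][1] = 3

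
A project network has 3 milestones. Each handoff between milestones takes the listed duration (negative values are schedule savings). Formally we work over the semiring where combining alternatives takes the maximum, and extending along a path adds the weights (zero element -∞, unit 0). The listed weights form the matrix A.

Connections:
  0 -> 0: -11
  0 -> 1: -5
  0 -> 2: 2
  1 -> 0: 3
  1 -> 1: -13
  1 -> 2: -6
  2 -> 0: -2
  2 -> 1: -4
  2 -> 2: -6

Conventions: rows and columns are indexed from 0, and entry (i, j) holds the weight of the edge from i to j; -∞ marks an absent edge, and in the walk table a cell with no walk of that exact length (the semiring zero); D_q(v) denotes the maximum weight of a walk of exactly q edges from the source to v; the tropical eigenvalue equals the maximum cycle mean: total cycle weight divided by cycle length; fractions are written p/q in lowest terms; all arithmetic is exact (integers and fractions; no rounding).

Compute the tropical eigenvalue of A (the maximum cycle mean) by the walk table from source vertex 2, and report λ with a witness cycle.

q=0: [-∞, -∞, 0]
q=1: [-2, -4, -6]
q=2: [-1, -7, 0]
q=3: [-2, -4, 1]
Optimal cycle mean attained by: cycle 0->2->1->0, total 2 + (-4) + 3, length 3.
Answer: λ = 1/3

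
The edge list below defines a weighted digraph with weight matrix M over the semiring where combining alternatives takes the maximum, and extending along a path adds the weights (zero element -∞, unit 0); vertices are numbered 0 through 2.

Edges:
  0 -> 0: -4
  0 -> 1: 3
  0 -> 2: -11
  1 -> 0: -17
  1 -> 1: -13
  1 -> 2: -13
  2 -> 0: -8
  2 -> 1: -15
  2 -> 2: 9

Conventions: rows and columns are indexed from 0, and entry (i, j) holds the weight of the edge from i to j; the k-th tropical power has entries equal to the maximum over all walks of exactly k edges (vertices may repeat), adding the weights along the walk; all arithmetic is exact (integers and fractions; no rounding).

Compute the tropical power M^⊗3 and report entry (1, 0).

M^⊗2:
  [-8, -1, -2]
  [-21, -14, -4]
  [1, -5, 18]
M^⊗3:
  [-10, -5, 7]
  [-12, -18, 5]
  [10, 4, 27]
Key observation: the optimum is the walk 1->2->2->0, with weight (-13) + 9 + (-8) = -12.
Optimal value attained by: walk 1->2->2->0.
Answer: (M^⊗3)[1][0] = -12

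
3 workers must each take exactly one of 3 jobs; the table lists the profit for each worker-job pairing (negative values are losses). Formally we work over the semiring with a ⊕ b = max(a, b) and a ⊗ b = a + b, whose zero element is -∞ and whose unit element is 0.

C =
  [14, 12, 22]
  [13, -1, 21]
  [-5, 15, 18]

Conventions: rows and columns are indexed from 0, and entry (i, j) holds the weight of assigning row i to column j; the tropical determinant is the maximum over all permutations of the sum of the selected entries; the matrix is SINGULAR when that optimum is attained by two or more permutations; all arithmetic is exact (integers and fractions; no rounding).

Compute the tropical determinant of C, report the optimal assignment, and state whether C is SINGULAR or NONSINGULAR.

σ = (0, 1, 2): 14 + (-1) + 18 = 31
σ = (0, 2, 1): 14 + 21 + 15 = 50
σ = (1, 0, 2): 12 + 13 + 18 = 43
σ = (1, 2, 0): 12 + 21 + (-5) = 28
σ = (2, 0, 1): 22 + 13 + 15 = 50
σ = (2, 1, 0): 22 + (-1) + (-5) = 16
Optimal value attained by: σ = (0, 2, 1).
Answer: det⊕(C) = 50; verdict: SINGULAR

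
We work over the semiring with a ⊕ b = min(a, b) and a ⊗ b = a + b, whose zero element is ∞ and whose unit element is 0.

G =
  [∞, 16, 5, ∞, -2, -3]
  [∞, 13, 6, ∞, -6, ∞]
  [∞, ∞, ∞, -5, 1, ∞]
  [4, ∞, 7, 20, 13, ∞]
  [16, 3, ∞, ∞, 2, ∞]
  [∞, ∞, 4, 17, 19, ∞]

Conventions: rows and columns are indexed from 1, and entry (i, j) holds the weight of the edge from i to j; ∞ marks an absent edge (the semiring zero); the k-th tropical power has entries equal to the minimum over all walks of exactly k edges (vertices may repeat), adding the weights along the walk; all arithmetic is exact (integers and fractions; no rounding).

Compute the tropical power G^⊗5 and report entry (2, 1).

G^⊗2:
  [14, 1, 1, 0, 0, ∞]
  [10, -3, 19, 1, -4, ∞]
  [-1, 4, 2, 15, 3, ∞]
  [24, 16, 9, 2, 2, 1]
  [18, 5, 9, ∞, -3, 13]
  [21, 22, 24, -1, 5, ∞]
G^⊗3:
  [4, 3, 7, -4, -5, 11]
  [5, -1, 3, 14, -9, 7]
  [19, 6, 4, -3, -3, -4]
  [6, 5, 5, 4, 4, 21]
  [13, 0, 11, 4, -1, 15]
  [3, 8, 6, 19, 7, 18]
G^⊗4:
  [0, -2, 3, 2, -3, 1]
  [7, -6, 5, -2, -7, 2]
  [1, 0, 0, -1, -1, 16]
  [8, 7, 11, 0, -1, 3]
  [8, 2, 6, 6, -6, 10]
  [23, 10, 8, 1, 1, 0]
G^⊗5:
  [6, 0, 4, -2, -8, -3]
  [2, -4, 0, 0, -12, 4]
  [3, 2, 6, -5, -6, -2]
  [4, 2, 7, 6, 1, 5]
  [10, -3, 8, 1, -4, 5]
  [5, 4, 4, 3, 3, 20]
Key observation: the optimum is the walk 2->5->2->3->4->1, with weight (-6) + 3 + 6 + (-5) + 4 = 2.
Optimal value attained by: walk 2->5->2->3->4->1.
Answer: (G^⊗5)[2][1] = 2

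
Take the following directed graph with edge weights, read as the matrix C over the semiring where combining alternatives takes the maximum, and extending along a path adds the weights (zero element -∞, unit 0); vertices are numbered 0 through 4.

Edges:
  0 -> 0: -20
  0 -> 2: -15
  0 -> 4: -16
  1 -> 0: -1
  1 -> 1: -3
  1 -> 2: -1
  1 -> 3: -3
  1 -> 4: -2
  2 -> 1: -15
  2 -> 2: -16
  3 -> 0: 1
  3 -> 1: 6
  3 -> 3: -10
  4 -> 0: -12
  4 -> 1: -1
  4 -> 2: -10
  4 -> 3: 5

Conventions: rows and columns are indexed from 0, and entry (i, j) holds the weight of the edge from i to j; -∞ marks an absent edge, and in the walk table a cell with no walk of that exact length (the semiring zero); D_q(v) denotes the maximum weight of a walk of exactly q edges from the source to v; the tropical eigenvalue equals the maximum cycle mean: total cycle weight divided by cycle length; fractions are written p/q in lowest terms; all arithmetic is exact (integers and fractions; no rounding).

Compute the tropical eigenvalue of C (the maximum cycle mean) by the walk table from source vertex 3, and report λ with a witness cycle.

q=0: [-∞, -∞, -∞, 0, -∞]
q=1: [1, 6, -∞, -10, -∞]
q=2: [5, 3, 5, 3, 4]
q=3: [4, 9, 2, 9, 1]
q=4: [10, 15, 8, 6, 7]
q=5: [14, 12, 14, 12, 13]
Optimal cycle mean attained by: cycle 1->4->3->1, total (-2) + 5 + 6, length 3.
Answer: λ = 3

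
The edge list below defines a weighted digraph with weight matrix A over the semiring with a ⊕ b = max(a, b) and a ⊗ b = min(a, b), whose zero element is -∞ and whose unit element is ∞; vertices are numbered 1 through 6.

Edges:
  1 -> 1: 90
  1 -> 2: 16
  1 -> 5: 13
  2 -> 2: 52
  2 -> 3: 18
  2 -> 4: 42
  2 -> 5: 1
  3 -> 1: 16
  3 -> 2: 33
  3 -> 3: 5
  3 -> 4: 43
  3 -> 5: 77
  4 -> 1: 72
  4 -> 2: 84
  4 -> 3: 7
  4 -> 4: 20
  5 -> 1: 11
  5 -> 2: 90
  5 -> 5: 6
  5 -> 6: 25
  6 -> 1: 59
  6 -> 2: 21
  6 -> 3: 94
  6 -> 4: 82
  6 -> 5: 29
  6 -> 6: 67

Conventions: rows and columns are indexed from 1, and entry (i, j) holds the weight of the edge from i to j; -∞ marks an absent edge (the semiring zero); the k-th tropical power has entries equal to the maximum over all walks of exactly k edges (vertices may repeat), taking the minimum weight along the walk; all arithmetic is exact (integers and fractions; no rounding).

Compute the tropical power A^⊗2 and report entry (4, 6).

A^⊗2:
  [90, 16, 16, 16, 13, 13]
  [42, 52, 18, 42, 18, 1]
  [43, 77, 18, 33, 13, 25]
  [72, 52, 18, 42, 13, -∞]
  [25, 52, 25, 42, 25, 25]
  [72, 82, 67, 67, 77, 67]
Key observation: no walk of exactly 2 edges connects these vertices, so the entry is the semiring zero.
Answer: (A^⊗2)[4][6] = -∞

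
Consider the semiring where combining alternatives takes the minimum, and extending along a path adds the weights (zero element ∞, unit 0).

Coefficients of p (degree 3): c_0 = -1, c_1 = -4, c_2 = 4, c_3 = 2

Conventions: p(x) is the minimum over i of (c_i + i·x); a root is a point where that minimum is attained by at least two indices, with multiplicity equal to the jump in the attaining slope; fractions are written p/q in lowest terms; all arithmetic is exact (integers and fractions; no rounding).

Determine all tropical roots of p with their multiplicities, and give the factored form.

hull edge (i=0, c=-1) to (i=1, c=-4): slope -3, span 1
hull edge (i=1, c=-4) to (i=3, c=2): slope 3, span 2
Factored form: p(x) = 2 ⊗ (x ⊕ (-3)) ⊗ (x ⊕ (-3)) ⊗ (x ⊕ 3)
Answer: roots = -3 (mult 2), 3 (mult 1)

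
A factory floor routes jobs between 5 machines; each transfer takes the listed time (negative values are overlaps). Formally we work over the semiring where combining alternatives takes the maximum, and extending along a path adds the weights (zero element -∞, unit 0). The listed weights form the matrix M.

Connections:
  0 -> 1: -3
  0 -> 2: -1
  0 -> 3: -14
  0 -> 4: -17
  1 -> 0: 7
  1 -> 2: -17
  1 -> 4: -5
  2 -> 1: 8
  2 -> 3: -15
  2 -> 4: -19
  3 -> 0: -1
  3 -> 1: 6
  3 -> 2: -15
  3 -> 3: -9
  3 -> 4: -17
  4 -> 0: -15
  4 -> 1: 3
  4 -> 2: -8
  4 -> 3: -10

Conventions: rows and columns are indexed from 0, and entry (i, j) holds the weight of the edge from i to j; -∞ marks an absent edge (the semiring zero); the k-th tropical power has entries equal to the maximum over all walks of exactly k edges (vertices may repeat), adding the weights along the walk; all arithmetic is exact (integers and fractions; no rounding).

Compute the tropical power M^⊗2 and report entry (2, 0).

M^⊗2:
  [4, 7, -20, -16, -8]
  [-20, 4, 6, -7, -10]
  [15, -9, -9, -24, 3]
  [13, -3, -2, -15, 1]
  [10, 0, -14, -19, -2]
Key observation: the optimum is the walk 2->1->0, with weight 8 + 7 = 15.
Optimal value attained by: walk 2->1->0.
Answer: (M^⊗2)[2][0] = 15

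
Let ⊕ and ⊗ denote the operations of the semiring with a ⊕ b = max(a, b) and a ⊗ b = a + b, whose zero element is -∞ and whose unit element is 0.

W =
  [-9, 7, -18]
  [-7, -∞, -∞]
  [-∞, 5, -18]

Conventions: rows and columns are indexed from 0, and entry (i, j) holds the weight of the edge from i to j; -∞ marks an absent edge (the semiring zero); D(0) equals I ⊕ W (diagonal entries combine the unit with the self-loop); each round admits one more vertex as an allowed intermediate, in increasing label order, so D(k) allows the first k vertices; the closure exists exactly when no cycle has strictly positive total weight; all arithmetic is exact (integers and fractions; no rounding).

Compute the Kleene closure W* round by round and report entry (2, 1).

D(0):
  [0, 7, -18]
  [-7, 0, -∞]
  [-∞, 5, 0]
D(1):
  [0, 7, -18]
  [-7, 0, -25]
  [-∞, 5, 0]
D(2):
  [0, 7, -18]
  [-7, 0, -25]
  [-2, 5, 0]
D(3):
  [0, 7, -18]
  [-7, 0, -25]
  [-2, 5, 0]
Answer: W*[2][1] = 5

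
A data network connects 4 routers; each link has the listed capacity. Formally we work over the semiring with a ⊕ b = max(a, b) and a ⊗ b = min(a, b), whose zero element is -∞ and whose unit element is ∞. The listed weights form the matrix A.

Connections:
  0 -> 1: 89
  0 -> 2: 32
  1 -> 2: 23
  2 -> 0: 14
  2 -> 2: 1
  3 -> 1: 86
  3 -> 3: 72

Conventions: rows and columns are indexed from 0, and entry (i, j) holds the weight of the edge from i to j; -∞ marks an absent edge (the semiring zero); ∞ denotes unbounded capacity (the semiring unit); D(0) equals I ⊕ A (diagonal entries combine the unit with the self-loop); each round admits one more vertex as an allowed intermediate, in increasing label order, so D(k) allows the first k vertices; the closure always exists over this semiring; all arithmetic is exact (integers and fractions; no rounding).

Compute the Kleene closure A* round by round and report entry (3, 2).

D(0):
  [∞, 89, 32, -∞]
  [-∞, ∞, 23, -∞]
  [14, -∞, ∞, -∞]
  [-∞, 86, -∞, ∞]
D(1):
  [∞, 89, 32, -∞]
  [-∞, ∞, 23, -∞]
  [14, 14, ∞, -∞]
  [-∞, 86, -∞, ∞]
D(2):
  [∞, 89, 32, -∞]
  [-∞, ∞, 23, -∞]
  [14, 14, ∞, -∞]
  [-∞, 86, 23, ∞]
D(3):
  [∞, 89, 32, -∞]
  [14, ∞, 23, -∞]
  [14, 14, ∞, -∞]
  [14, 86, 23, ∞]
D(4):
  [∞, 89, 32, -∞]
  [14, ∞, 23, -∞]
  [14, 14, ∞, -∞]
  [14, 86, 23, ∞]
Answer: A*[3][2] = 23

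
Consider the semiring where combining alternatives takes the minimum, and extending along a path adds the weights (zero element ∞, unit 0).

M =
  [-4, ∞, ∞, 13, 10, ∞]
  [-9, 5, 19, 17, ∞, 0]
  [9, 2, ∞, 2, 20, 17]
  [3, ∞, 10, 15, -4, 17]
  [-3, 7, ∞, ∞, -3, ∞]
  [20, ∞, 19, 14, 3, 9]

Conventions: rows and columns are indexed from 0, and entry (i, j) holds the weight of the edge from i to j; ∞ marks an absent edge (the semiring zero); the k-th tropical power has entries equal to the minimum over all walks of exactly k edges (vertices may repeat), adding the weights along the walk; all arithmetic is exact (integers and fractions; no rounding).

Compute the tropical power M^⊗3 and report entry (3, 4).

M^⊗2:
  [-8, 17, 23, 9, 6, 30]
  [-13, 10, 19, 4, 1, 5]
  [-7, 7, 12, 17, -2, 2]
  [-7, 3, 25, 12, -7, 26]
  [-7, 4, 26, 10, -6, 7]
  [0, 10, 24, 21, 0, 18]
M^⊗3:
  [-12, 13, 19, 5, 2, 17]
  [-17, 8, 14, 0, -3, 10]
  [-11, 5, 21, 6, -5, 7]
  [-11, 0, 22, 6, -10, 3]
  [-11, 1, 20, 6, -9, 4]
  [-4, 7, 29, 13, -3, 10]
Key observation: the optimum is the walk 3->4->4->4, with weight (-4) + (-3) + (-3) = -10.
Optimal value attained by: walk 3->4->4->4.
Answer: (M^⊗3)[3][4] = -10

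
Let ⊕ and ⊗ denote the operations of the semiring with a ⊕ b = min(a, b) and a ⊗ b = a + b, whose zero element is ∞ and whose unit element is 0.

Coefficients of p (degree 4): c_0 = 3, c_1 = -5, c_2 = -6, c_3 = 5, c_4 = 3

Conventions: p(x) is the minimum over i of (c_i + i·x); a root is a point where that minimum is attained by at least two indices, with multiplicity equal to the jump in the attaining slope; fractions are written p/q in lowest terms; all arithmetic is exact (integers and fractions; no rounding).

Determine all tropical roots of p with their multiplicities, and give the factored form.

hull edge (i=0, c=3) to (i=1, c=-5): slope -8, span 1
hull edge (i=1, c=-5) to (i=2, c=-6): slope -1, span 1
hull edge (i=2, c=-6) to (i=4, c=3): slope 9/2, span 2
Factored form: p(x) = 3 ⊗ (x ⊕ (-9/2)) ⊗ (x ⊕ (-9/2)) ⊗ (x ⊕ 1) ⊗ (x ⊕ 8)
Answer: roots = -9/2 (mult 2), 1 (mult 1), 8 (mult 1)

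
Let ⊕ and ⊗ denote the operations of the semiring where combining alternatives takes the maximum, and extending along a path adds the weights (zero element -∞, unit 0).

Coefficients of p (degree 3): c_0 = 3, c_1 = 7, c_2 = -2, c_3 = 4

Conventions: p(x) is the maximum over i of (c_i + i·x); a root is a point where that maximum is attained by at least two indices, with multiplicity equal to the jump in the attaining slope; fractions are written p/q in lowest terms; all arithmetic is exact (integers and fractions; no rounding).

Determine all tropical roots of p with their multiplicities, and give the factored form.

hull edge (i=0, c=3) to (i=1, c=7): slope 4, span 1
hull edge (i=1, c=7) to (i=3, c=4): slope -3/2, span 2
Factored form: p(x) = 4 ⊗ (x ⊕ (-4)) ⊗ (x ⊕ 3/2) ⊗ (x ⊕ 3/2)
Answer: roots = -4 (mult 1), 3/2 (mult 2)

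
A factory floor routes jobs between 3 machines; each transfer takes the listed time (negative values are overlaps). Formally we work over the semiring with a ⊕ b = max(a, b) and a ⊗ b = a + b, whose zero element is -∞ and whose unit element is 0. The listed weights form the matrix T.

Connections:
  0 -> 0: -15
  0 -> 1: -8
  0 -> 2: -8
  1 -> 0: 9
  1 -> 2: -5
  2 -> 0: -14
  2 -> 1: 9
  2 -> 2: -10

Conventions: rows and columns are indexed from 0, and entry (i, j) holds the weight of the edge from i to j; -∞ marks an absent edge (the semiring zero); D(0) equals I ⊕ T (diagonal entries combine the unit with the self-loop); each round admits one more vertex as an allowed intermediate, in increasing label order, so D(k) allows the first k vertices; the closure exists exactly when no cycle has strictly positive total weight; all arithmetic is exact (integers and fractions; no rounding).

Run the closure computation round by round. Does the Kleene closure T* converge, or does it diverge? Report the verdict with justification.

D(0):
  [0, -8, -8]
  [9, 0, -5]
  [-14, 9, 0]
Detection: at round 1, diagonal entry (1, 1) turns strictly positive.
Key observation: the cycle 1->0->1 has total weight 9 + (-8), which is strictly positive.
Answer: DIVERGES — positive cycle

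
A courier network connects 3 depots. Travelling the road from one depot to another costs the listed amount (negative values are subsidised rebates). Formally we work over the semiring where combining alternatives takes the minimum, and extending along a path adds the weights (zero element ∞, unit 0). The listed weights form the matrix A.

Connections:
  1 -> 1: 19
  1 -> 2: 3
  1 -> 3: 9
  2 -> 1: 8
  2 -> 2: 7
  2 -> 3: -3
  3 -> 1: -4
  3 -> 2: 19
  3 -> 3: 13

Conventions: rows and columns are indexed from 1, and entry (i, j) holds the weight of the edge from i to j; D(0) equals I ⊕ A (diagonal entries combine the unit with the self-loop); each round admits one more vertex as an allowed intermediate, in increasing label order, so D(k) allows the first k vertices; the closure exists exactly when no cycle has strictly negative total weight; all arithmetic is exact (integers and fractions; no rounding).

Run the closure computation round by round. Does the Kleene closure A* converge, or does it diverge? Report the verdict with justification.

D(0):
  [0, 3, 9]
  [8, 0, -3]
  [-4, 19, 0]
D(1):
  [0, 3, 9]
  [8, 0, -3]
  [-4, -1, 0]
Detection: at round 2, diagonal entry (3, 3) turns strictly negative.
Key observation: the cycle 3->1->2->3 has total weight (-4) + 3 + (-3), which is strictly negative.
Answer: DIVERGES — negative cycle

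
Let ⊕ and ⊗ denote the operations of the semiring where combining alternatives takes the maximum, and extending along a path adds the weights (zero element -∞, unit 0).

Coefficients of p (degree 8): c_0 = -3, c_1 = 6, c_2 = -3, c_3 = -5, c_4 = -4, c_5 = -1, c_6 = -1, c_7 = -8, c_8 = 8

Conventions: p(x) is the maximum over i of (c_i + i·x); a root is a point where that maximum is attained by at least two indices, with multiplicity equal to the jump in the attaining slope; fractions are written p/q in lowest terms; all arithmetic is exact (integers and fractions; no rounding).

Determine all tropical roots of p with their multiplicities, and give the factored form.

hull edge (i=0, c=-3) to (i=1, c=6): slope 9, span 1
hull edge (i=1, c=6) to (i=8, c=8): slope 2/7, span 7
Factored form: p(x) = 8 ⊗ (x ⊕ (-9)) ⊗ (x ⊕ (-2/7)) ⊗ (x ⊕ (-2/7)) ⊗ (x ⊕ (-2/7)) ⊗ (x ⊕ (-2/7)) ⊗ (x ⊕ (-2/7)) ⊗ (x ⊕ (-2/7)) ⊗ (x ⊕ (-2/7))
Answer: roots = -9 (mult 1), -2/7 (mult 7)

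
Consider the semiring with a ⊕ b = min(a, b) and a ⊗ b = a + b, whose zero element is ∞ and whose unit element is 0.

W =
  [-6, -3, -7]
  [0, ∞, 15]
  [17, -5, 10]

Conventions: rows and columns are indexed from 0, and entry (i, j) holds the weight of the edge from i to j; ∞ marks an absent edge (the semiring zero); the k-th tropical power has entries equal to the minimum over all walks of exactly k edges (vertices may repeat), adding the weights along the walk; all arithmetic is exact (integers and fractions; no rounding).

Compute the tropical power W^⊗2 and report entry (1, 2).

W^⊗2:
  [-12, -12, -13]
  [-6, -3, -7]
  [-5, 5, 10]
Key observation: the optimum is the walk 1->0->2, with weight 0 + (-7) = -7.
Optimal value attained by: walk 1->0->2.
Answer: (W^⊗2)[1][2] = -7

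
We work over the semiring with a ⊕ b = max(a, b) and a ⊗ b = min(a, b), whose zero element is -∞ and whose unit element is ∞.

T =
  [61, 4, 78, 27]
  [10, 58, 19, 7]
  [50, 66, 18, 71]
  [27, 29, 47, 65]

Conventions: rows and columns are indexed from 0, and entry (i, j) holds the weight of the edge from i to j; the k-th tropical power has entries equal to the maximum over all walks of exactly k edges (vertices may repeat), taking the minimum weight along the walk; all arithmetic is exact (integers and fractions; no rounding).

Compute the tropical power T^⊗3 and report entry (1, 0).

T^⊗2:
  [61, 66, 61, 71]
  [19, 58, 19, 19]
  [50, 58, 50, 65]
  [47, 47, 47, 65]
T^⊗3:
  [61, 61, 61, 65]
  [19, 58, 19, 19]
  [50, 58, 50, 65]
  [47, 47, 47, 65]
Key observation: the optimum is the walk 1->1->2->0, with weight 58 min 19 min 50 = 19.
Optimal value attained by: walk 1->1->2->0.
Answer: (T^⊗3)[1][0] = 19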